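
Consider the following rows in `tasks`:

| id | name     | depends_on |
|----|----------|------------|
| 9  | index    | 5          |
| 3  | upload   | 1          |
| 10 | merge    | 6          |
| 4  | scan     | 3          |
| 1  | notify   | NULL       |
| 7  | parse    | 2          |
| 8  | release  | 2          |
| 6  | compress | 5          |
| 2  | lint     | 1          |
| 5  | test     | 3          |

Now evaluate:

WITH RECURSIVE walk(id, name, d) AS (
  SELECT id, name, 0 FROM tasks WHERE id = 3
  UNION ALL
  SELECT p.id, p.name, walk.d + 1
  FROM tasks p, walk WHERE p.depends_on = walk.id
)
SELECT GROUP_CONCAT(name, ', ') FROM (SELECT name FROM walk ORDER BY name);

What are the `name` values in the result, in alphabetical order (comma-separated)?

Base: id=3 (upload) at d 0.
Iteration 1: rows with depends_on in {3} -> scan (id 4, d 1), test (id 5, d 1).
Iteration 2: rows with depends_on in {4,5} -> compress (id 6, d 2), index (id 9, d 2).
Iteration 3: rows with depends_on in {6,9} -> merge (id 10, d 3).
Iteration 4: no rows with depends_on in {10}; recursion stops.

compress, index, merge, scan, test, upload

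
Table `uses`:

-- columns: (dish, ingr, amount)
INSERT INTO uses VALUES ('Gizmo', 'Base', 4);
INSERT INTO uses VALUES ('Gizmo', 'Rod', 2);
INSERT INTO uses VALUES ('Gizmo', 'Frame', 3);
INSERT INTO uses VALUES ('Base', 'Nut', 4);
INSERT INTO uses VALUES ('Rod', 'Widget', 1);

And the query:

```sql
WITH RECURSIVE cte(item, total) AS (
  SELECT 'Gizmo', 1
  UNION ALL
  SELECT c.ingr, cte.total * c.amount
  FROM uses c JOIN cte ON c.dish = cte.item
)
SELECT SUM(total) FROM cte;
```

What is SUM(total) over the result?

28

Base: (Gizmo, total=1).
Iteration 1: components of {Gizmo} -> Base = 1*4 = 4, Frame = 1*3 = 3, Rod = 1*2 = 2.
Iteration 2: components of {Base,Frame,Rod} -> Nut = 4*4 = 16, Widget = 2*1 = 2.
Iteration 3: no further components; recursion stops.
SUM(total) = 1 + 4 + 2 + 3 + 16 + 2 = 28.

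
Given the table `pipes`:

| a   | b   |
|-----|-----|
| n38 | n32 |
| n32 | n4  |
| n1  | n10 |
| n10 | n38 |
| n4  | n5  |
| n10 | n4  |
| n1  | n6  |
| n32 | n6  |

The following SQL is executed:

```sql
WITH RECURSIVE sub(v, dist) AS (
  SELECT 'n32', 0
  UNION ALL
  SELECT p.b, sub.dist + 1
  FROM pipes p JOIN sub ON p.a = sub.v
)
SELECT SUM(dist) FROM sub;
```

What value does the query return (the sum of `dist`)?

Base: (n32, dist=0).
Iteration 1: edges from {n32} -> (n4, dist=1), (n6, dist=1).
Iteration 2: edges from {n4,n6} -> (n5, dist=2).
Iteration 3: no outgoing edges from {n5}; recursion stops.
SUM(dist) = 0 + 1 + 1 + 2 = 4.

4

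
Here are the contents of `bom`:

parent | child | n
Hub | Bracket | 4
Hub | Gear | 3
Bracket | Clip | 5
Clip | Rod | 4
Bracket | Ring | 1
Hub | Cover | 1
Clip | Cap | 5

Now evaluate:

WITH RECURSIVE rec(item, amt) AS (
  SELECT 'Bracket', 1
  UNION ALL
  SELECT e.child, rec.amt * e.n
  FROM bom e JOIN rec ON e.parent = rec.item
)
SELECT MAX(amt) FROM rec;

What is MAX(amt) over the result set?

Base: (Bracket, amt=1).
Iteration 1: components of {Bracket} -> Clip = 1*5 = 5, Ring = 1*1 = 1.
Iteration 2: components of {Clip,Ring} -> Cap = 5*5 = 25, Rod = 5*4 = 20.
Iteration 3: no further components; recursion stops.
amt values: 1, 5, 1, 20, 25; the maximum is 25.

25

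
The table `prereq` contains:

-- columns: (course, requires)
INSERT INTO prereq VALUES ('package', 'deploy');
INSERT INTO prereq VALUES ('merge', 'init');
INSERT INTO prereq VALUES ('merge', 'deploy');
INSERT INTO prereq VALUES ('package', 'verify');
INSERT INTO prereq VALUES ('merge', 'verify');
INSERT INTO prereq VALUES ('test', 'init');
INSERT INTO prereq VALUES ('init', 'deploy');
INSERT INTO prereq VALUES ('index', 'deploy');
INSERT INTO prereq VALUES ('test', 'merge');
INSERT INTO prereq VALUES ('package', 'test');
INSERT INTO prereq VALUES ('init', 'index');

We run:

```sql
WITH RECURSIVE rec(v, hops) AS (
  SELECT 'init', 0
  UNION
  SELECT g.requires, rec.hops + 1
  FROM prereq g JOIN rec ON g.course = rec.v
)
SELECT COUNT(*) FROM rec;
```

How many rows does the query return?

4

Base: (init, hops=0).
Iteration 1: edges from {init} -> (deploy, hops=1), (index, hops=1).
Iteration 2: edges from {deploy,index} -> (deploy, hops=2).
Iteration 3: no outgoing edges from {deploy}; recursion stops.
Total rows emitted: 4.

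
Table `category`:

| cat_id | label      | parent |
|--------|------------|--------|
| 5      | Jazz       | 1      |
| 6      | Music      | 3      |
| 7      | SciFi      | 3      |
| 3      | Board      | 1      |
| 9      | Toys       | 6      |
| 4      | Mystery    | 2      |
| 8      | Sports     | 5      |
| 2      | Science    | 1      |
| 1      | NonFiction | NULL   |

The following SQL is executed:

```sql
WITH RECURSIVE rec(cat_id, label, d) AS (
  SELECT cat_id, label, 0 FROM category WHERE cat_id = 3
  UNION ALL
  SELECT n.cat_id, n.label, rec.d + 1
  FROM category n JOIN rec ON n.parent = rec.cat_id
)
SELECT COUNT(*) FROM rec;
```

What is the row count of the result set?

Base: cat_id=3 (Board) at d 0.
Iteration 1: rows with parent in {3} -> Music (id 6, d 1), SciFi (id 7, d 1).
Iteration 2: rows with parent in {6,7} -> Toys (id 9, d 2).
Iteration 3: no rows with parent in {9}; recursion stops.
Total rows emitted: 4.

4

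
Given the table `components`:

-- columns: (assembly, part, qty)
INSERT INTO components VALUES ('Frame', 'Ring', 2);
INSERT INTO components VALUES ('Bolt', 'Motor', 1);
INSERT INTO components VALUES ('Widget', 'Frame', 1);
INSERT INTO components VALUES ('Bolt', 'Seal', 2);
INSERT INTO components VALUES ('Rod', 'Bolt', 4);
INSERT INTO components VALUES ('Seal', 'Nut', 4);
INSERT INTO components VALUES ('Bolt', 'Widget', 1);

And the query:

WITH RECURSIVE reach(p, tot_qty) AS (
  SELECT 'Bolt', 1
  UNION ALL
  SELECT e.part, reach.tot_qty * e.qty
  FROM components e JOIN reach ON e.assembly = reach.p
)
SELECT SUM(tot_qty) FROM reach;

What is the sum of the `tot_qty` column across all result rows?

16

Base: (Bolt, tot_qty=1).
Iteration 1: components of {Bolt} -> Motor = 1*1 = 1, Seal = 1*2 = 2, Widget = 1*1 = 1.
Iteration 2: components of {Motor,Seal,Widget} -> Frame = 1*1 = 1, Nut = 2*4 = 8.
Iteration 3: components of {Frame,Nut} -> Ring = 1*2 = 2.
Iteration 4: no further components; recursion stops.
SUM(tot_qty) = 1 + 1 + 2 + 1 + 1 + 8 + 2 = 16.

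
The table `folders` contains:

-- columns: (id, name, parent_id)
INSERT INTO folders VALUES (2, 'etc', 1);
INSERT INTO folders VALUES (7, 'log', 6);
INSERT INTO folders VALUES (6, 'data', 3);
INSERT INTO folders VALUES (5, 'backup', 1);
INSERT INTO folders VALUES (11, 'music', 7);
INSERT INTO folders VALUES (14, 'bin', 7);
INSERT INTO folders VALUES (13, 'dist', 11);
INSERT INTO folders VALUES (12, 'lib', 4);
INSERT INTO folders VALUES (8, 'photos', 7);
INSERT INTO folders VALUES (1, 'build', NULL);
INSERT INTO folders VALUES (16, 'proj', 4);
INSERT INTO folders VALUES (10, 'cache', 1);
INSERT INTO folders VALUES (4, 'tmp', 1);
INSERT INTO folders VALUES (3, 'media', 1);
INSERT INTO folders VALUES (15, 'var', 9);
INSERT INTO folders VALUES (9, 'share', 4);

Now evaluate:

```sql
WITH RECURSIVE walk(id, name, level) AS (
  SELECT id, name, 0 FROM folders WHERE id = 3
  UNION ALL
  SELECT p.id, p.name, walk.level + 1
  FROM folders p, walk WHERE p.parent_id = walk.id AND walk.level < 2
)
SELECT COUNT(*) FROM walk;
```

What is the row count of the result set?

Base: id=3 (media) at level 0.
Iteration 1: rows with parent_id in {3} -> data (id 6, level 1).
Iteration 2: rows with parent_id in {6} -> log (id 7, level 2).
Iteration 3: level < 2 fails for all current rows; recursion stops.
Total rows emitted: 3.

3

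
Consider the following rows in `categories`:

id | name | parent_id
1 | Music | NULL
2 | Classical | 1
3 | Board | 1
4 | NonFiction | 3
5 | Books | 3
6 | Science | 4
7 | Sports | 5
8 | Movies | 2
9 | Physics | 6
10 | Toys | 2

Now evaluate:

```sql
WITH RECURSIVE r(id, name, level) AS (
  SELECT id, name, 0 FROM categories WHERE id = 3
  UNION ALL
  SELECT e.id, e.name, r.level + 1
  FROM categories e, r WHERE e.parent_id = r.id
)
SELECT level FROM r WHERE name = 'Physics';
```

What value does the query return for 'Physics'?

Base: id=3 (Board) at level 0.
Iteration 1: rows with parent_id in {3} -> NonFiction (id 4, level 1), Books (id 5, level 1).
Iteration 2: rows with parent_id in {4,5} -> Science (id 6, level 2), Sports (id 7, level 2).
Iteration 3: rows with parent_id in {6,7} -> Physics (id 9, level 3).
Iteration 4: no rows with parent_id in {9}; recursion stops.

3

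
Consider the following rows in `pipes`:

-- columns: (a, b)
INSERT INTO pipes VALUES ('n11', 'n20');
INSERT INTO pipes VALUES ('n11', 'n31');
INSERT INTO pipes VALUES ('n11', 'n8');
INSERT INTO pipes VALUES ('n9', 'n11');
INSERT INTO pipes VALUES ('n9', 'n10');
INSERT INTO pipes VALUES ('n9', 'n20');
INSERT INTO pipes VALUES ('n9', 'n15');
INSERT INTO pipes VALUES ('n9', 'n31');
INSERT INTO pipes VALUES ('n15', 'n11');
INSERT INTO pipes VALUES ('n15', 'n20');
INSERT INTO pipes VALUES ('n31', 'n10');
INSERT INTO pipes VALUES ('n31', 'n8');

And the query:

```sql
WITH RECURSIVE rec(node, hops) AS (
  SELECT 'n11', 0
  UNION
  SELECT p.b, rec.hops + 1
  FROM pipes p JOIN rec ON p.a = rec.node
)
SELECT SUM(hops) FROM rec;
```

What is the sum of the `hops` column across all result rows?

Base: (n11, hops=0).
Iteration 1: edges from {n11} -> (n20, hops=1), (n31, hops=1), (n8, hops=1).
Iteration 2: edges from {n20,n31,n8} -> (n10, hops=2), (n8, hops=2).
Iteration 3: no outgoing edges from {n10,n8}; recursion stops.
SUM(hops) = 0 + 1 + 1 + 1 + 2 + 2 = 7.

7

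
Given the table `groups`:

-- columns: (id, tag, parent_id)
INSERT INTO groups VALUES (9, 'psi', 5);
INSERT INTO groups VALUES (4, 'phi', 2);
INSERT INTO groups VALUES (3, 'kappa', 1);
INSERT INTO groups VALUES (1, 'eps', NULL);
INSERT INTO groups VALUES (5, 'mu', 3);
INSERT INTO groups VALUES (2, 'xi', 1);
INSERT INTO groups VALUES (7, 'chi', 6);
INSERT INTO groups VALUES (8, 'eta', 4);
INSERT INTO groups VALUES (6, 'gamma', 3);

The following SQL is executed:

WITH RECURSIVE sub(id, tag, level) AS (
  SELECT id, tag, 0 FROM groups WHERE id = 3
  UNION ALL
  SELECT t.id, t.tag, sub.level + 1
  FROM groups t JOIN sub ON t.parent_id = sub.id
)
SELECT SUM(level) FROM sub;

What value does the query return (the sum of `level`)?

Base: id=3 (kappa) at level 0.
Iteration 1: rows with parent_id in {3} -> mu (id 5, level 1), gamma (id 6, level 1).
Iteration 2: rows with parent_id in {5,6} -> chi (id 7, level 2), psi (id 9, level 2).
Iteration 3: no rows with parent_id in {7,9}; recursion stops.
SUM(level) = 0 + 1 + 1 + 2 + 2 = 6.

6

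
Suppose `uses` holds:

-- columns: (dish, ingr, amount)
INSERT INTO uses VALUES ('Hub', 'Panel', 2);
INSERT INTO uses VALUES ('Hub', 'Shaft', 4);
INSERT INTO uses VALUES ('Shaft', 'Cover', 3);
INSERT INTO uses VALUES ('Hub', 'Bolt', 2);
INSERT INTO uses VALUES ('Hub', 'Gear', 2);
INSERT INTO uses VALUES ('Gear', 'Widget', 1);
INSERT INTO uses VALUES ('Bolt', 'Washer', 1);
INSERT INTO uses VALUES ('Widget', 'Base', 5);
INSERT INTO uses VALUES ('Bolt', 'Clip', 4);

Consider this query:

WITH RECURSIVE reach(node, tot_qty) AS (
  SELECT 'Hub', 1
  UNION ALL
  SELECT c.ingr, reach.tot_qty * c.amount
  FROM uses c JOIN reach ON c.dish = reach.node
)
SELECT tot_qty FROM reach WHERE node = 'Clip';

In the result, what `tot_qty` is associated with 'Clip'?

8

Base: (Hub, tot_qty=1).
Iteration 1: components of {Hub} -> Bolt = 1*2 = 2, Gear = 1*2 = 2, Panel = 1*2 = 2, Shaft = 1*4 = 4.
Iteration 2: components of {Bolt,Gear,Panel,Shaft} -> Clip = 2*4 = 8, Cover = 4*3 = 12, Washer = 2*1 = 2, Widget = 2*1 = 2.
Iteration 3: components of {Clip,Cover,Washer,Widget} -> Base = 2*5 = 10.
Iteration 4: no further components; recursion stops.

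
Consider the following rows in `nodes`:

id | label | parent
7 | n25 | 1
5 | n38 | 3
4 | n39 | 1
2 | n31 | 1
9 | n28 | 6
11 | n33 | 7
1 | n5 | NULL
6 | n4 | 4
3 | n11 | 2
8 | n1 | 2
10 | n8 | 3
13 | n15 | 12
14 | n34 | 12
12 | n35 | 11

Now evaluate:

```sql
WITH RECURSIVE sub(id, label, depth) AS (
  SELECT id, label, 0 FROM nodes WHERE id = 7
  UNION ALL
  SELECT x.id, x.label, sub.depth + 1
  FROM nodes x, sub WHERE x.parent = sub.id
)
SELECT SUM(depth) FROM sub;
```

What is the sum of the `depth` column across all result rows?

9

Base: id=7 (n25) at depth 0.
Iteration 1: rows with parent in {7} -> n33 (id 11, depth 1).
Iteration 2: rows with parent in {11} -> n35 (id 12, depth 2).
Iteration 3: rows with parent in {12} -> n15 (id 13, depth 3), n34 (id 14, depth 3).
Iteration 4: no rows with parent in {13,14}; recursion stops.
SUM(depth) = 0 + 1 + 2 + 3 + 3 = 9.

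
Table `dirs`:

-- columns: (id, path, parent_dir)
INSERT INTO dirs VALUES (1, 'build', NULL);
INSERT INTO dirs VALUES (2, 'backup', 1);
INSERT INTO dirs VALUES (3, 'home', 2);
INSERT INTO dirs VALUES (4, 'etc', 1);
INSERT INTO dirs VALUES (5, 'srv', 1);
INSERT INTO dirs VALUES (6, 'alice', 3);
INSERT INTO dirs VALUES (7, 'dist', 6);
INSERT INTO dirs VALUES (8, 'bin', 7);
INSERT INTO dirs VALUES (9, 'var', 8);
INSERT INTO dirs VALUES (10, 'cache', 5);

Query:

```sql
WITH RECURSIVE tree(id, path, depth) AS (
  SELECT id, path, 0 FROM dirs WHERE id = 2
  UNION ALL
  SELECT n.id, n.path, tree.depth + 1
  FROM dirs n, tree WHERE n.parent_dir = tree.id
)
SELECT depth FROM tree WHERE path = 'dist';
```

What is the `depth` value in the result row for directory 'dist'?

3

Base: id=2 (backup) at depth 0.
Iteration 1: rows with parent_dir in {2} -> home (id 3, depth 1).
Iteration 2: rows with parent_dir in {3} -> alice (id 6, depth 2).
Iteration 3: rows with parent_dir in {6} -> dist (id 7, depth 3).
Iteration 4: rows with parent_dir in {7} -> bin (id 8, depth 4).
Iteration 5: rows with parent_dir in {8} -> var (id 9, depth 5).
Iteration 6: no rows with parent_dir in {9}; recursion stops.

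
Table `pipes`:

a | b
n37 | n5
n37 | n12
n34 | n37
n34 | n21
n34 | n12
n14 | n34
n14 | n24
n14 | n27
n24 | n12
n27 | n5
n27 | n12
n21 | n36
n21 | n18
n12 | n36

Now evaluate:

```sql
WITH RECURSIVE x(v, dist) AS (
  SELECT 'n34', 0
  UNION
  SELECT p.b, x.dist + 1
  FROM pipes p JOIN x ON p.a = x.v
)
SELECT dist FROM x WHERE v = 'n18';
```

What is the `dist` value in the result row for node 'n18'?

Base: (n34, dist=0).
Iteration 1: edges from {n34} -> (n12, dist=1), (n21, dist=1), (n37, dist=1).
Iteration 2: edges from {n12,n21,n37} -> (n12, dist=2), (n18, dist=2), (n36, dist=2), (n5, dist=2). [UNION drops 1 duplicate row(s)]
Iteration 3: edges from {n12,n18,n36,n5} -> (n36, dist=3).
Iteration 4: no outgoing edges from {n36}; recursion stops.

2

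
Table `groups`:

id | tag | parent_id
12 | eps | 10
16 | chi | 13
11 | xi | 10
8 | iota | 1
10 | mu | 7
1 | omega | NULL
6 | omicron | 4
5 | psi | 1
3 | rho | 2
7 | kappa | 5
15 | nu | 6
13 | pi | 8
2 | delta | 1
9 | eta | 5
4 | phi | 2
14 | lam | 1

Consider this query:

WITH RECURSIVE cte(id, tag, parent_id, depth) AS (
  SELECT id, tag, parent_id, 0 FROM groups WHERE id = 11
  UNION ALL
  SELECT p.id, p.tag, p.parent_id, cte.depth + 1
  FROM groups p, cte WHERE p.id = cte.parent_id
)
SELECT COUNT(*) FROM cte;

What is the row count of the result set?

Base: id=11 (xi), parent_id=10, depth 0.
Iteration 1: join on id=10 -> mu (id 10, parent_id=7, depth 1).
Iteration 2: join on id=7 -> kappa (id 7, parent_id=5, depth 2).
Iteration 3: join on id=5 -> psi (id 5, parent_id=1, depth 3).
Iteration 4: join on id=1 -> omega (id 1, parent_id=NULL, depth 4).
Iteration 5: parent_id is NULL; no match; recursion stops.
Total rows emitted: 5.

5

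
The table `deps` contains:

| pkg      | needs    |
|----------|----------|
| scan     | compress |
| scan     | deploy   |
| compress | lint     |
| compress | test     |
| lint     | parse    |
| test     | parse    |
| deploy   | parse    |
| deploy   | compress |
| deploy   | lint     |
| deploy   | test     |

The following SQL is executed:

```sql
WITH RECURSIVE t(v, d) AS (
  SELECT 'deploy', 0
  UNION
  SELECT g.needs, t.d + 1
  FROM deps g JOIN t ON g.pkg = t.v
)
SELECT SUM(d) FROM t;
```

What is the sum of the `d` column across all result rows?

Base: (deploy, d=0).
Iteration 1: edges from {deploy} -> (compress, d=1), (lint, d=1), (parse, d=1), (test, d=1).
Iteration 2: edges from {compress,lint,parse,test} -> (lint, d=2), (parse, d=2), (test, d=2). [UNION drops 1 duplicate row(s)]
Iteration 3: edges from {lint,parse,test} -> (parse, d=3). [UNION drops 1 duplicate row(s)]
Iteration 4: no outgoing edges from {parse}; recursion stops.
SUM(d) = 0 + 1 + 1 + 1 + 1 + 2 + 2 + 2 + 3 = 13.

13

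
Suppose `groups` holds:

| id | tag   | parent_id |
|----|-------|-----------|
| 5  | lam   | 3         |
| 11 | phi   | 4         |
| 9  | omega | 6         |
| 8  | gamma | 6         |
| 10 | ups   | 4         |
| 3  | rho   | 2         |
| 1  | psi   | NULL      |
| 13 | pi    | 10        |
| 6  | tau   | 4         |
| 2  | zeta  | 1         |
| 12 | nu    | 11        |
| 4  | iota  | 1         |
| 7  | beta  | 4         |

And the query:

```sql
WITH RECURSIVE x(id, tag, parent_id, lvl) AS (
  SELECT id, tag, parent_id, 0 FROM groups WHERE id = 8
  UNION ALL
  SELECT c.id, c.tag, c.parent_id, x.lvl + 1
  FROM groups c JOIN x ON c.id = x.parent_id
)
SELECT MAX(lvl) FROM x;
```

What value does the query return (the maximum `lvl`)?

3

Base: id=8 (gamma), parent_id=6, lvl 0.
Iteration 1: join on id=6 -> tau (id 6, parent_id=4, lvl 1).
Iteration 2: join on id=4 -> iota (id 4, parent_id=1, lvl 2).
Iteration 3: join on id=1 -> psi (id 1, parent_id=NULL, lvl 3).
Iteration 4: parent_id is NULL; no match; recursion stops.
lvl values: 0, 1, 2, 3; the maximum is 3.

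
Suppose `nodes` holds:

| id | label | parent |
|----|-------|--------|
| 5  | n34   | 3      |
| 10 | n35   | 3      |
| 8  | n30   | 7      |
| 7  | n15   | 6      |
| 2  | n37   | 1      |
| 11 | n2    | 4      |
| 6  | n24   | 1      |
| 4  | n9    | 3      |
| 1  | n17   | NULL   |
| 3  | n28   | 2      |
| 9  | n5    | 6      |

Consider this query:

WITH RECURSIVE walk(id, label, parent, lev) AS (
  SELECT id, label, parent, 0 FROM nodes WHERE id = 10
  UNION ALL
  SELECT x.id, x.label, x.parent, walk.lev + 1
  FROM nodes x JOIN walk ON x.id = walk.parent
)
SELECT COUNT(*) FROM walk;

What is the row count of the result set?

Base: id=10 (n35), parent=3, lev 0.
Iteration 1: join on id=3 -> n28 (id 3, parent=2, lev 1).
Iteration 2: join on id=2 -> n37 (id 2, parent=1, lev 2).
Iteration 3: join on id=1 -> n17 (id 1, parent=NULL, lev 3).
Iteration 4: parent is NULL; no match; recursion stops.
Total rows emitted: 4.

4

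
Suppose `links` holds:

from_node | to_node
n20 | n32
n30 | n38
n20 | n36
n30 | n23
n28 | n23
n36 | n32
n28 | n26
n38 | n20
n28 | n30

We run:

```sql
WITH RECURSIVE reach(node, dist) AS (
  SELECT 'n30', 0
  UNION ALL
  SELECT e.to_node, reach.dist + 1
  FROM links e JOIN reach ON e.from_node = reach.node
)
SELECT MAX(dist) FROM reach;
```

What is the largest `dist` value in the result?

Base: (n30, dist=0).
Iteration 1: edges from {n30} -> (n23, dist=1), (n38, dist=1).
Iteration 2: edges from {n23,n38} -> (n20, dist=2).
Iteration 3: edges from {n20} -> (n32, dist=3), (n36, dist=3).
Iteration 4: edges from {n32,n36} -> (n32, dist=4).
Iteration 5: no outgoing edges from {n32}; recursion stops.
dist values: 0, 1, 1, 2, 3, 3, 4; the maximum is 4.

4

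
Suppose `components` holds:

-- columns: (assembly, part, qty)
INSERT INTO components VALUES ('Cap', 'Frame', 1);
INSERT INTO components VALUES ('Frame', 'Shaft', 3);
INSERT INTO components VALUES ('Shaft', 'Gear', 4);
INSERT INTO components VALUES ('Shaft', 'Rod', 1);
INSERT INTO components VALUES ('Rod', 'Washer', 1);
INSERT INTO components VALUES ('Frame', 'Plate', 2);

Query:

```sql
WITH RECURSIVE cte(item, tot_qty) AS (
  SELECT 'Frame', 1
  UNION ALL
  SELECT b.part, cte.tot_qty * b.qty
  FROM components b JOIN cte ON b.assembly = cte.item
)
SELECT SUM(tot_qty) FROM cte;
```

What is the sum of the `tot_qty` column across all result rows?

24

Base: (Frame, tot_qty=1).
Iteration 1: components of {Frame} -> Plate = 1*2 = 2, Shaft = 1*3 = 3.
Iteration 2: components of {Plate,Shaft} -> Gear = 3*4 = 12, Rod = 3*1 = 3.
Iteration 3: components of {Gear,Rod} -> Washer = 3*1 = 3.
Iteration 4: no further components; recursion stops.
SUM(tot_qty) = 1 + 3 + 2 + 12 + 3 + 3 = 24.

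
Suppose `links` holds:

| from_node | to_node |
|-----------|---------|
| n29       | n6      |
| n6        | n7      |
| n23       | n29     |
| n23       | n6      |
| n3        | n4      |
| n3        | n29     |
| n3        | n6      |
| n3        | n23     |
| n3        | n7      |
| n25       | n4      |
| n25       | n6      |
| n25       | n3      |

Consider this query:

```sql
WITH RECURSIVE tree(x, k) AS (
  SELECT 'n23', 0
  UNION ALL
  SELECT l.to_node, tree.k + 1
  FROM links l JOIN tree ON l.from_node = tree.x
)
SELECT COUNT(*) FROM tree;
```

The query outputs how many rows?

Base: (n23, k=0).
Iteration 1: edges from {n23} -> (n29, k=1), (n6, k=1).
Iteration 2: edges from {n29,n6} -> (n6, k=2), (n7, k=2).
Iteration 3: edges from {n6,n7} -> (n7, k=3).
Iteration 4: no outgoing edges from {n7}; recursion stops.
Total rows emitted: 6.

6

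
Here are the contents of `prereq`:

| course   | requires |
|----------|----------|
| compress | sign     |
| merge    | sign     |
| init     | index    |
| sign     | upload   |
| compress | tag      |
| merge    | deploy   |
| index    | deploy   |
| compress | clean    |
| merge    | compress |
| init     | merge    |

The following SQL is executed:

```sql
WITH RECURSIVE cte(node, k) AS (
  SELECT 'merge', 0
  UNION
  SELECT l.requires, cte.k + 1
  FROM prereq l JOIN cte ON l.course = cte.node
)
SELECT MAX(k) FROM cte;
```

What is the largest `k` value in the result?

3

Base: (merge, k=0).
Iteration 1: edges from {merge} -> (compress, k=1), (deploy, k=1), (sign, k=1).
Iteration 2: edges from {compress,deploy,sign} -> (clean, k=2), (sign, k=2), (tag, k=2), (upload, k=2).
Iteration 3: edges from {clean,sign,tag,upload} -> (upload, k=3).
Iteration 4: no outgoing edges from {upload}; recursion stops.
k values: 0, 1, 1, 1, 2, 2, 2, 2, 3; the maximum is 3.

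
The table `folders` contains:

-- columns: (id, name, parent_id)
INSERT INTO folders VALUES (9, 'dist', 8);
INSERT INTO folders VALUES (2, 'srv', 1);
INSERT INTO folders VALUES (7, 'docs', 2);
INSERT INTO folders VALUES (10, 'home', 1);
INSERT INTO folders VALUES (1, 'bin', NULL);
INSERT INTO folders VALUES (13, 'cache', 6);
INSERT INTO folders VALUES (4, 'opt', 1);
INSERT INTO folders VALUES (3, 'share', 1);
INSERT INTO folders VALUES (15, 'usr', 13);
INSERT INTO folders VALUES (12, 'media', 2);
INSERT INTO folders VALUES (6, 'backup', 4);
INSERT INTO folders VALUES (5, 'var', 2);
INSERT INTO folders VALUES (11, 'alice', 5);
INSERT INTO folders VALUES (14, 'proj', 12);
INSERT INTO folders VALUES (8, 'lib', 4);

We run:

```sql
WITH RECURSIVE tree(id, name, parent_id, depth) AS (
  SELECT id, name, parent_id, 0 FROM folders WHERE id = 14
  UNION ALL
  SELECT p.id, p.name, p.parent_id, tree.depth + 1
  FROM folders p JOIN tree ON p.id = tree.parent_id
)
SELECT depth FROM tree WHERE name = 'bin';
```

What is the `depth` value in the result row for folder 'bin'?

Base: id=14 (proj), parent_id=12, depth 0.
Iteration 1: join on id=12 -> media (id 12, parent_id=2, depth 1).
Iteration 2: join on id=2 -> srv (id 2, parent_id=1, depth 2).
Iteration 3: join on id=1 -> bin (id 1, parent_id=NULL, depth 3).
Iteration 4: parent_id is NULL; no match; recursion stops.

3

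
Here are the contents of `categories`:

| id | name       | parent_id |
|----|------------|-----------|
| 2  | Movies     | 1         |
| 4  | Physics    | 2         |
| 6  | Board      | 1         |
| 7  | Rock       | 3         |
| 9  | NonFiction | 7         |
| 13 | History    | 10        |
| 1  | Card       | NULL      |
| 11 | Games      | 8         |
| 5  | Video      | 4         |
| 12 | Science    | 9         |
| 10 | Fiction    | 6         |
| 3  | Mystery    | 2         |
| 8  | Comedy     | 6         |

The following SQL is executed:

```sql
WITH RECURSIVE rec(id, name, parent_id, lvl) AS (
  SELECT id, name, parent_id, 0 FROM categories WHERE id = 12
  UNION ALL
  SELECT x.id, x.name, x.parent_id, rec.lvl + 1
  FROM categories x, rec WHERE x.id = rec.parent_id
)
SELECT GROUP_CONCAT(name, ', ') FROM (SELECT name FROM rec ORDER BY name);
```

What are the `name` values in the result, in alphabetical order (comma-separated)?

Base: id=12 (Science), parent_id=9, lvl 0.
Iteration 1: join on id=9 -> NonFiction (id 9, parent_id=7, lvl 1).
Iteration 2: join on id=7 -> Rock (id 7, parent_id=3, lvl 2).
Iteration 3: join on id=3 -> Mystery (id 3, parent_id=2, lvl 3).
Iteration 4: join on id=2 -> Movies (id 2, parent_id=1, lvl 4).
Iteration 5: join on id=1 -> Card (id 1, parent_id=NULL, lvl 5).
Iteration 6: parent_id is NULL; no match; recursion stops.

Card, Movies, Mystery, NonFiction, Rock, Science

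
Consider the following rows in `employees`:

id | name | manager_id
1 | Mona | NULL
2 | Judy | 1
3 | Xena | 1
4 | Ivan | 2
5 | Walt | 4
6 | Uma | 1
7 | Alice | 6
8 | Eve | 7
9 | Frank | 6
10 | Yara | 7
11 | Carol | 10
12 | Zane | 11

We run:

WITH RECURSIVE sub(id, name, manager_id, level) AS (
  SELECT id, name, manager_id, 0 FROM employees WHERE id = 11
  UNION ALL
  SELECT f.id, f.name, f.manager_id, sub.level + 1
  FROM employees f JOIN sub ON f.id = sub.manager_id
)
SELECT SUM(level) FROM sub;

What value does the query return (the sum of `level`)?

Base: id=11 (Carol), manager_id=10, level 0.
Iteration 1: join on id=10 -> Yara (id 10, manager_id=7, level 1).
Iteration 2: join on id=7 -> Alice (id 7, manager_id=6, level 2).
Iteration 3: join on id=6 -> Uma (id 6, manager_id=1, level 3).
Iteration 4: join on id=1 -> Mona (id 1, manager_id=NULL, level 4).
Iteration 5: manager_id is NULL; no match; recursion stops.
SUM(level) = 0 + 1 + 2 + 3 + 4 = 10.

10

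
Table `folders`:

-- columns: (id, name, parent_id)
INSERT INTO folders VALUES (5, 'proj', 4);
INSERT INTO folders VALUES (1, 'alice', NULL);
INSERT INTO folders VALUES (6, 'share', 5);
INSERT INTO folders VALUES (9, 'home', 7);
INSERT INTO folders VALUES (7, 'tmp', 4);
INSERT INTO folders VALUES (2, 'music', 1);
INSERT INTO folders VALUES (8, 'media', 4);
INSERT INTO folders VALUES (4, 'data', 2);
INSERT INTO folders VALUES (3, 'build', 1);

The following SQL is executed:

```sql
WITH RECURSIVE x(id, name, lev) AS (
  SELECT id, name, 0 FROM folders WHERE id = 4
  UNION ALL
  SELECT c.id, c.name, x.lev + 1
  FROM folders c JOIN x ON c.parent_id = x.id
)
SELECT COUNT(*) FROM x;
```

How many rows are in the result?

Base: id=4 (data) at lev 0.
Iteration 1: rows with parent_id in {4} -> proj (id 5, lev 1), tmp (id 7, lev 1), media (id 8, lev 1).
Iteration 2: rows with parent_id in {5,7,8} -> share (id 6, lev 2), home (id 9, lev 2).
Iteration 3: no rows with parent_id in {6,9}; recursion stops.
Total rows emitted: 6.

6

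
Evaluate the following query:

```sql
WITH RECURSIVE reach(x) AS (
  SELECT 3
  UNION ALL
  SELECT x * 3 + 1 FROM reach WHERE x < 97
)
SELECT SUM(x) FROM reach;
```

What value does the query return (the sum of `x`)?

421

Base: x=3.
Iteration 1: 3 < 97 holds -> x = 3 * 3 + 1 = 10.
Iteration 2: 10 < 97 holds -> x = 10 * 3 + 1 = 31.
Iteration 3: 31 < 97 holds -> x = 31 * 3 + 1 = 94.
Iteration 4: 94 < 97 holds -> x = 94 * 3 + 1 = 283.
Iteration 5: 283 < 97 fails; recursion stops.
SUM(x) = 3 + 10 + 31 + 94 + 283 = 421.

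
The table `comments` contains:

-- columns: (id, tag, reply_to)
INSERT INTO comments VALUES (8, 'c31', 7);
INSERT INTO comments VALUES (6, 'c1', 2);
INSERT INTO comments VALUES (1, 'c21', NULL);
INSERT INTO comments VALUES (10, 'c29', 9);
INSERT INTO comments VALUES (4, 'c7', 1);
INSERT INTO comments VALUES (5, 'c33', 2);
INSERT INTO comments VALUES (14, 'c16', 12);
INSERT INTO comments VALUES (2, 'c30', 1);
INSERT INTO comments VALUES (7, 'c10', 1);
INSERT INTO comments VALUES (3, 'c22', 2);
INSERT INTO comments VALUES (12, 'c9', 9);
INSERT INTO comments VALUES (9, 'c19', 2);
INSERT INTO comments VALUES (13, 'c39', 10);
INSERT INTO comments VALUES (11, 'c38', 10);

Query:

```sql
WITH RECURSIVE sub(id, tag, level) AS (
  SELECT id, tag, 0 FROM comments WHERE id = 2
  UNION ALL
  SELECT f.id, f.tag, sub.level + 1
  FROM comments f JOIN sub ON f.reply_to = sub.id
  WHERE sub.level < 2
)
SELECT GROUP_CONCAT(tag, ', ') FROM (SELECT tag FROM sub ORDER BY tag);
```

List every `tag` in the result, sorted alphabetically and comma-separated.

Base: id=2 (c30) at level 0.
Iteration 1: rows with reply_to in {2} -> c22 (id 3, level 1), c33 (id 5, level 1), c1 (id 6, level 1), c19 (id 9, level 1).
Iteration 2: rows with reply_to in {3,5,6,9} -> c29 (id 10, level 2), c9 (id 12, level 2).
Iteration 3: level < 2 fails for all current rows; recursion stops.

c1, c19, c22, c29, c30, c33, c9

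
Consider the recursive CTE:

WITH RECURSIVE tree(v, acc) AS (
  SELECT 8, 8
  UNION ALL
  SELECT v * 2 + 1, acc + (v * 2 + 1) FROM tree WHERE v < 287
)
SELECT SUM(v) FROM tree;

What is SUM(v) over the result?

561

Base: v=8, acc=8.
Iteration 1: 8 < 287 holds -> v = 8 * 2 + 1 = 17, acc = 8 + 17 = 25.
Iteration 2: 17 < 287 holds -> v = 17 * 2 + 1 = 35, acc = 25 + 35 = 60.
Iteration 3: 35 < 287 holds -> v = 35 * 2 + 1 = 71, acc = 60 + 71 = 131.
Iteration 4: 71 < 287 holds -> v = 71 * 2 + 1 = 143, acc = 131 + 143 = 274.
Iteration 5: 143 < 287 holds -> v = 143 * 2 + 1 = 287, acc = 274 + 287 = 561.
Iteration 6: 287 < 287 fails; recursion stops.
SUM(v) = 8 + 17 + 35 + 71 + 143 + 287 = 561.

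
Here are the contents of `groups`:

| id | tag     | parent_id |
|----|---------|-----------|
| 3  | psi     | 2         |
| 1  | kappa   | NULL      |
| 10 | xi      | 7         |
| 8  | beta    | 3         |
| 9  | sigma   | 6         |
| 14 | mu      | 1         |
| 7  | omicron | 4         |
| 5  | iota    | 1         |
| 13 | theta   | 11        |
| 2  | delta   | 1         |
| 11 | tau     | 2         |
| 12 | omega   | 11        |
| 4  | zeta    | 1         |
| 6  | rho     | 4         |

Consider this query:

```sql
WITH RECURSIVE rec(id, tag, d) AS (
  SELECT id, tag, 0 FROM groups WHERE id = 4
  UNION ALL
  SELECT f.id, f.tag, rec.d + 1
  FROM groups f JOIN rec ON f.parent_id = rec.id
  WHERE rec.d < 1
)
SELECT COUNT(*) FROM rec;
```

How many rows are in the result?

3

Base: id=4 (zeta) at d 0.
Iteration 1: rows with parent_id in {4} -> rho (id 6, d 1), omicron (id 7, d 1).
Iteration 2: d < 1 fails for all current rows; recursion stops.
Total rows emitted: 3.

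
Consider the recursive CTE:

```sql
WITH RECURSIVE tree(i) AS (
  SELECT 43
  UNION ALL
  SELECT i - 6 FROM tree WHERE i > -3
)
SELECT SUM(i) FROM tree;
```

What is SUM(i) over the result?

Base: i=43.
Iteration 1: 43 > -3 holds -> i = 43 - 6 = 37.
Iteration 2: 37 > -3 holds -> i = 37 - 6 = 31.
Iteration 3: 31 > -3 holds -> i = 31 - 6 = 25.
Iteration 4: 25 > -3 holds -> i = 25 - 6 = 19.
Iteration 5: 19 > -3 holds -> i = 19 - 6 = 13.
Iteration 6: 13 > -3 holds -> i = 13 - 6 = 7.
Iteration 7: 7 > -3 holds -> i = 7 - 6 = 1.
Iteration 8: 1 > -3 holds -> i = 1 - 6 = -5.
Iteration 9: -5 > -3 fails; recursion stops.
SUM(i) = 43 + 37 + 31 + 25 + 19 + 13 + 7 + 1 + -5 = 171.

171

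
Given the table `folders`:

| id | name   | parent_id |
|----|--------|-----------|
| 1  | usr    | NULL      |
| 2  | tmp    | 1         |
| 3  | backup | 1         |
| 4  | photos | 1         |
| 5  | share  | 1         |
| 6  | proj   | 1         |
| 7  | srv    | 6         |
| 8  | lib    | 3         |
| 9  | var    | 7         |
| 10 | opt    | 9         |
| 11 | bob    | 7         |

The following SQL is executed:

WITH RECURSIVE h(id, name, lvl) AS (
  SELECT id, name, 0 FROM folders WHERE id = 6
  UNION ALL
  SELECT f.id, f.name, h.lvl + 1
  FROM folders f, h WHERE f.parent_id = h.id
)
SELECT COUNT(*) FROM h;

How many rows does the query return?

Base: id=6 (proj) at lvl 0.
Iteration 1: rows with parent_id in {6} -> srv (id 7, lvl 1).
Iteration 2: rows with parent_id in {7} -> var (id 9, lvl 2), bob (id 11, lvl 2).
Iteration 3: rows with parent_id in {9,11} -> opt (id 10, lvl 3).
Iteration 4: no rows with parent_id in {10}; recursion stops.
Total rows emitted: 5.

5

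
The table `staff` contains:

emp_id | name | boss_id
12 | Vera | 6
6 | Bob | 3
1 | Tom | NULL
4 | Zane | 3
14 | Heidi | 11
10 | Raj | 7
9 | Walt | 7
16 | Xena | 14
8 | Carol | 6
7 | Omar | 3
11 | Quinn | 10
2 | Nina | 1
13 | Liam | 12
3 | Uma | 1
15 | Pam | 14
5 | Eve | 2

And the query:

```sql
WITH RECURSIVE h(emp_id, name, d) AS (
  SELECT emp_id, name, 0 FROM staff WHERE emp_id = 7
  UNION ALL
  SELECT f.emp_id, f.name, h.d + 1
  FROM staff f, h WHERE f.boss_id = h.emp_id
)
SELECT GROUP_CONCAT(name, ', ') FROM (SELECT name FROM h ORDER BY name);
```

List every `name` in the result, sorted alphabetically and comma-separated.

Base: emp_id=7 (Omar) at d 0.
Iteration 1: rows with boss_id in {7} -> Walt (id 9, d 1), Raj (id 10, d 1).
Iteration 2: rows with boss_id in {9,10} -> Quinn (id 11, d 2).
Iteration 3: rows with boss_id in {11} -> Heidi (id 14, d 3).
Iteration 4: rows with boss_id in {14} -> Pam (id 15, d 4), Xena (id 16, d 4).
Iteration 5: no rows with boss_id in {15,16}; recursion stops.

Heidi, Omar, Pam, Quinn, Raj, Walt, Xena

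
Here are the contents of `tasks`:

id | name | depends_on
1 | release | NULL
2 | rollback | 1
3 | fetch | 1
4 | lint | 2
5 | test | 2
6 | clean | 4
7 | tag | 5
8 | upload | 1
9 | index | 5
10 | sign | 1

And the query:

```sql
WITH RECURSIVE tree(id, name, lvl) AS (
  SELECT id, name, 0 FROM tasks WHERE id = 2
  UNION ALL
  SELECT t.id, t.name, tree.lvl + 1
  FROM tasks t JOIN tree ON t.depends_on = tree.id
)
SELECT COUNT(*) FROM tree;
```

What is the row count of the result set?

6

Base: id=2 (rollback) at lvl 0.
Iteration 1: rows with depends_on in {2} -> lint (id 4, lvl 1), test (id 5, lvl 1).
Iteration 2: rows with depends_on in {4,5} -> clean (id 6, lvl 2), tag (id 7, lvl 2), index (id 9, lvl 2).
Iteration 3: no rows with depends_on in {6,7,9}; recursion stops.
Total rows emitted: 6.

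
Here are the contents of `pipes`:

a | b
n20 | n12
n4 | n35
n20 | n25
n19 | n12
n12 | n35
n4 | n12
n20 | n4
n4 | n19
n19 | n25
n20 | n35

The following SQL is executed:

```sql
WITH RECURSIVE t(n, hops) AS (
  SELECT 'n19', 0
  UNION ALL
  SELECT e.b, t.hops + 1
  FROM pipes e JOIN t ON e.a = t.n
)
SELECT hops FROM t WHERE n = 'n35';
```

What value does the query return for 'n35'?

Base: (n19, hops=0).
Iteration 1: edges from {n19} -> (n12, hops=1), (n25, hops=1).
Iteration 2: edges from {n12,n25} -> (n35, hops=2).
Iteration 3: no outgoing edges from {n35}; recursion stops.

2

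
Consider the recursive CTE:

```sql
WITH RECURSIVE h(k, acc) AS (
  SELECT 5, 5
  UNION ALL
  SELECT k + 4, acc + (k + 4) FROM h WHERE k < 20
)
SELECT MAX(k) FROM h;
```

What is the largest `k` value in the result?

Base: k=5, acc=5.
Iteration 1: 5 < 20 holds -> k = 5 + 4 = 9, acc = 5 + 9 = 14.
Iteration 2: 9 < 20 holds -> k = 9 + 4 = 13, acc = 14 + 13 = 27.
Iteration 3: 13 < 20 holds -> k = 13 + 4 = 17, acc = 27 + 17 = 44.
Iteration 4: 17 < 20 holds -> k = 17 + 4 = 21, acc = 44 + 21 = 65.
Iteration 5: 21 < 20 fails; recursion stops.
k values: 5, 9, 13, 17, 21; the maximum is 21.

21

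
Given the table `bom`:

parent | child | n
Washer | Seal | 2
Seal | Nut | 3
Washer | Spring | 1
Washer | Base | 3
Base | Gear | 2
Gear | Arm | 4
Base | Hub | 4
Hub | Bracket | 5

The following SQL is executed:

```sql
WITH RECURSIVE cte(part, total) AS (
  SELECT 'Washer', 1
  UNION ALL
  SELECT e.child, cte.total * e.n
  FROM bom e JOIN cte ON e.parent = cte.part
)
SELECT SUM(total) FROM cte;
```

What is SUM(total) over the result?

Base: (Washer, total=1).
Iteration 1: components of {Washer} -> Base = 1*3 = 3, Seal = 1*2 = 2, Spring = 1*1 = 1.
Iteration 2: components of {Base,Seal,Spring} -> Gear = 3*2 = 6, Hub = 3*4 = 12, Nut = 2*3 = 6.
Iteration 3: components of {Gear,Hub,Nut} -> Arm = 6*4 = 24, Bracket = 12*5 = 60.
Iteration 4: no further components; recursion stops.
SUM(total) = 1 + 2 + 1 + 3 + 6 + 6 + 12 + 24 + 60 = 115.

115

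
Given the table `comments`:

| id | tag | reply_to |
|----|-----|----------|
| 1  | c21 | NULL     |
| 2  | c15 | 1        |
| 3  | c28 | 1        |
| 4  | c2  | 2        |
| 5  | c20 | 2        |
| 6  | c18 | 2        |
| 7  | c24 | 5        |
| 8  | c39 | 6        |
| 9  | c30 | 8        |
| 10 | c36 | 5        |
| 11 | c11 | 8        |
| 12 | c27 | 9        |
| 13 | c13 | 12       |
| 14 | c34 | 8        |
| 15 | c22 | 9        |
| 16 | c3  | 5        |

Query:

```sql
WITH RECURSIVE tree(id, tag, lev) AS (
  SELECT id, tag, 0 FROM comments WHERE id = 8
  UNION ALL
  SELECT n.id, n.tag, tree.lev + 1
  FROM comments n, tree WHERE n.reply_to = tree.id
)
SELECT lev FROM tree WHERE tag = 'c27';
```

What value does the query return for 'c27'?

2

Base: id=8 (c39) at lev 0.
Iteration 1: rows with reply_to in {8} -> c30 (id 9, lev 1), c11 (id 11, lev 1), c34 (id 14, lev 1).
Iteration 2: rows with reply_to in {9,11,14} -> c27 (id 12, lev 2), c22 (id 15, lev 2).
Iteration 3: rows with reply_to in {12,15} -> c13 (id 13, lev 3).
Iteration 4: no rows with reply_to in {13}; recursion stops.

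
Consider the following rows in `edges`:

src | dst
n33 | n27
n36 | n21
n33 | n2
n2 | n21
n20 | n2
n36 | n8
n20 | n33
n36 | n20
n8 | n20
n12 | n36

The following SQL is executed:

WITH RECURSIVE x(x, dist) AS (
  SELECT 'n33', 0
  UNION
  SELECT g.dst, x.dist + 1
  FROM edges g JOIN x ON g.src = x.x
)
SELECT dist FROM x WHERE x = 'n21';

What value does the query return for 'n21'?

Base: (n33, dist=0).
Iteration 1: edges from {n33} -> (n2, dist=1), (n27, dist=1).
Iteration 2: edges from {n2,n27} -> (n21, dist=2).
Iteration 3: no outgoing edges from {n21}; recursion stops.

2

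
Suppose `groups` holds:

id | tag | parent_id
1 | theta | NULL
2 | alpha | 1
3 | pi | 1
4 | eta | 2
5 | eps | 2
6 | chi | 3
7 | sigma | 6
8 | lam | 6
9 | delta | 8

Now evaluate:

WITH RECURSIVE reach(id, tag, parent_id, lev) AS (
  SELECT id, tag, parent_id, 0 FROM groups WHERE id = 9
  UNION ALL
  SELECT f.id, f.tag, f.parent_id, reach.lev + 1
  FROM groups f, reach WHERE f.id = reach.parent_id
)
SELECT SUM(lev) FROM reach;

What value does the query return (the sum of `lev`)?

Base: id=9 (delta), parent_id=8, lev 0.
Iteration 1: join on id=8 -> lam (id 8, parent_id=6, lev 1).
Iteration 2: join on id=6 -> chi (id 6, parent_id=3, lev 2).
Iteration 3: join on id=3 -> pi (id 3, parent_id=1, lev 3).
Iteration 4: join on id=1 -> theta (id 1, parent_id=NULL, lev 4).
Iteration 5: parent_id is NULL; no match; recursion stops.
SUM(lev) = 0 + 1 + 2 + 3 + 4 = 10.

10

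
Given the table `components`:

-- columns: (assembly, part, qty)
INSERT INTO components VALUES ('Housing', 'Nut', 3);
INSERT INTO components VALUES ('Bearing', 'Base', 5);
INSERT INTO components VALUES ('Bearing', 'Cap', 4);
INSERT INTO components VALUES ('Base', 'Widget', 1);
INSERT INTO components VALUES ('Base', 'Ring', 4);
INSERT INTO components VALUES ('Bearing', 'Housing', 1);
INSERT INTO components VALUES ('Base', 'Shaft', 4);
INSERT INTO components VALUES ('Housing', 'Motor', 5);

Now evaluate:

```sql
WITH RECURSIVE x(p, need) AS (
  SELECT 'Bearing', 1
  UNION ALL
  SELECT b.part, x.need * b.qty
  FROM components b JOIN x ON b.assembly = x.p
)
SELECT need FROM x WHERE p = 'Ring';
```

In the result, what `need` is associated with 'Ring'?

20

Base: (Bearing, need=1).
Iteration 1: components of {Bearing} -> Base = 1*5 = 5, Cap = 1*4 = 4, Housing = 1*1 = 1.
Iteration 2: components of {Base,Cap,Housing} -> Motor = 1*5 = 5, Nut = 1*3 = 3, Ring = 5*4 = 20, Shaft = 5*4 = 20, Widget = 5*1 = 5.
Iteration 3: no further components; recursion stops.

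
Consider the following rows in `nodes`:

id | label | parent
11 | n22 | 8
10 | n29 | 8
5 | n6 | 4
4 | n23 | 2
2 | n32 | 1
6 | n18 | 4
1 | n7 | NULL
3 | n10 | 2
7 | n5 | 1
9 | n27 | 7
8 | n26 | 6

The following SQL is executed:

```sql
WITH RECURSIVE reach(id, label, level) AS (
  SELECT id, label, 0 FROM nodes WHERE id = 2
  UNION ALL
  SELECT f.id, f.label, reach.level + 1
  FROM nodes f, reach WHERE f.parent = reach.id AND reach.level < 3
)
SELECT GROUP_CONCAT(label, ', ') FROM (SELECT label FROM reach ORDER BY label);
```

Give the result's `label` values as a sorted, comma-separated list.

Base: id=2 (n32) at level 0.
Iteration 1: rows with parent in {2} -> n10 (id 3, level 1), n23 (id 4, level 1).
Iteration 2: rows with parent in {3,4} -> n6 (id 5, level 2), n18 (id 6, level 2).
Iteration 3: rows with parent in {5,6} -> n26 (id 8, level 3).
Iteration 4: level < 3 fails for all current rows; recursion stops.

n10, n18, n23, n26, n32, n6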